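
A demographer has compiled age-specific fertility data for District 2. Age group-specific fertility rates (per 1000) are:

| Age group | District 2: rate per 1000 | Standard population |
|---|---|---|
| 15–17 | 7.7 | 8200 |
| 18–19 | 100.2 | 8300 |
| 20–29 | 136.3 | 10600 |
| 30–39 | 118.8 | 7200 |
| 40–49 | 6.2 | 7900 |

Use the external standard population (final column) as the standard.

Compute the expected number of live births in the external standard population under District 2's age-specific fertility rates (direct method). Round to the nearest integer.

3244

Expected live births = Σ (standard pop × age-specific rate ÷ 1000)
= 8200×7.7/1000 + 8300×100.2/1000 + 10600×136.3/1000 + 7200×118.8/1000 + 7900×6.2/1000
= 63.14 + 831.66 + 1444.78 + 855.36 + 48.98 = 3243.92.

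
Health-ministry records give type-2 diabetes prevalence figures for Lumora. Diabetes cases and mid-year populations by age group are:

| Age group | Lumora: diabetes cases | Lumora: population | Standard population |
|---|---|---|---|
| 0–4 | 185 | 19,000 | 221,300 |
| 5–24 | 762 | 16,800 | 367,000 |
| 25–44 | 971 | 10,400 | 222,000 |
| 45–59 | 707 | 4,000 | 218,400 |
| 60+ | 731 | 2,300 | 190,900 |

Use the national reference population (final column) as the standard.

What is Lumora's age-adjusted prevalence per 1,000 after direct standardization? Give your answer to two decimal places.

Age-specific rates per 1,000 for Lumora: 9.737, 45.357, 93.365, 176.750, 317.826.
Standard total = 1,219,600; weights = 0.1815, 0.3009, 0.1820, 0.1791, 0.1565.
Standardized rate: 0.1815×9.737 + 0.3009×45.357 + 0.1820×93.365 + 0.1791×176.750 + 0.1565×317.826 = 113.8104 per 1,000.

113.81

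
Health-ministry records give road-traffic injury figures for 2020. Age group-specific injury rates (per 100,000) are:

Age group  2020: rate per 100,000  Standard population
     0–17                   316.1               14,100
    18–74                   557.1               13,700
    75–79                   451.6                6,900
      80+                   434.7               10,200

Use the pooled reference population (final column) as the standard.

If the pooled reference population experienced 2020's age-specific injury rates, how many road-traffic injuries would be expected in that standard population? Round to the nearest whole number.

196

Expected road-traffic injuries = Σ (standard pop × age-specific rate ÷ 100,000)
= 14,100×316.1/100,000 + 13,700×557.1/100,000 + 6,900×451.6/100,000 + 10,200×434.7/100,000
= 44.57 + 76.32 + 31.16 + 44.34 = 196.39.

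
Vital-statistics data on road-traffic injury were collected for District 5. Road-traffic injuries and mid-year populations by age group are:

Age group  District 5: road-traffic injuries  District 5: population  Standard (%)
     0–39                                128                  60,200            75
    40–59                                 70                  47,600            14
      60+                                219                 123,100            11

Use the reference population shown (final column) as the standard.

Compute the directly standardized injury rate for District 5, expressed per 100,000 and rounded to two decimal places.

199.63

Age-specific rates per 100,000 for District 5: 212.62, 147.06, 177.90.
Standard weights: 0.75, 0.14, 0.11.
Standardized rate: 0.7500×212.62 + 0.1400×147.06 + 0.1100×177.90 = 199.6261 per 100,000.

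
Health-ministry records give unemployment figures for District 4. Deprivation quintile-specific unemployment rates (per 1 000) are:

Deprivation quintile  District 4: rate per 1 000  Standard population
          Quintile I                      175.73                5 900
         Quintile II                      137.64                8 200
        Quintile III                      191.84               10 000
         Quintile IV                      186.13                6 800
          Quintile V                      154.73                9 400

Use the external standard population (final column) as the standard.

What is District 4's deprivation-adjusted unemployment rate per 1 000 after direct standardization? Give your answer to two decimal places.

Standard total = 40 300; weights = 0.1464, 0.2035, 0.2481, 0.1687, 0.2333.
Standardized rate: 0.1464×175.73 + 0.2035×137.64 + 0.2481×191.84 + 0.1687×186.13 + 0.2333×154.73 = 168.8338 per 1 000.

168.83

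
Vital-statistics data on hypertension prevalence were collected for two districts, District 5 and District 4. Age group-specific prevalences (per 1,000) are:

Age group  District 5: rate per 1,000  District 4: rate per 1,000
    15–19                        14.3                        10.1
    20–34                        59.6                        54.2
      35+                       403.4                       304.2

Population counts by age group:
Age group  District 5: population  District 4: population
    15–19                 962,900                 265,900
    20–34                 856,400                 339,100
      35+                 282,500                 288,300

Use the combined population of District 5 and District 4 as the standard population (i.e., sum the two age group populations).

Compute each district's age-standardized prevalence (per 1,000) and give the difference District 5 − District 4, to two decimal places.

22.78

Combined standard total = 2,995,100; weights = 0.4103, 0.3992, 0.1906.
District 5: 0.4103×14.3 + 0.3992×59.6 + 0.1906×403.4 = 106.5355 per 1,000.
District 4: 0.4103×10.1 + 0.3992×54.2 + 0.1906×304.2 = 83.7516 per 1,000.
Difference = 106.5355 − 83.7516 = 22.7839.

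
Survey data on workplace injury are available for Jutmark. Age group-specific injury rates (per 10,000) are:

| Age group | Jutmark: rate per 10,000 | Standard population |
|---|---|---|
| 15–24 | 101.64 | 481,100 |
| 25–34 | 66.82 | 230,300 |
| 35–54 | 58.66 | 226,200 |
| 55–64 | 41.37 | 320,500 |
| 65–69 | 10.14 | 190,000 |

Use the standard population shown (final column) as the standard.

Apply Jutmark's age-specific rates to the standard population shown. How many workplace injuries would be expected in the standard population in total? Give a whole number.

9274

Expected workplace injuries = Σ (standard pop × age-specific rate ÷ 10,000)
= 481,100×101.64/10,000 + 230,300×66.82/10,000 + 226,200×58.66/10,000 + 320,500×41.37/10,000 + 190,000×10.14/10,000
= 4889.90 + 1538.86 + 1326.89 + 1325.91 + 192.66 = 9274.22.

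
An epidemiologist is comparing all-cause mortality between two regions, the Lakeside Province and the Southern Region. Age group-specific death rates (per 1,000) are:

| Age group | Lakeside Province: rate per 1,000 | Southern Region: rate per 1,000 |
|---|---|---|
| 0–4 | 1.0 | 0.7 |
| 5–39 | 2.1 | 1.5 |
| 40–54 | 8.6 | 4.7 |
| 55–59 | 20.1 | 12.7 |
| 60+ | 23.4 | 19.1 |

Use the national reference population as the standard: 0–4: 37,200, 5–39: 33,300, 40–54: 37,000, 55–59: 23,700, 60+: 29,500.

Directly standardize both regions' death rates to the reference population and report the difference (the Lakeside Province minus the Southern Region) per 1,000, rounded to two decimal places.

Standard total = 160,700; weights = 0.2315, 0.2072, 0.2302, 0.1475, 0.1836.
The Lakeside Province: 0.2315×1.0 + 0.2072×2.1 + 0.2302×8.6 + 0.1475×20.1 + 0.1836×23.4 = 9.9067 per 1,000.
The Southern Region: 0.2315×0.7 + 0.2072×1.5 + 0.2302×4.7 + 0.1475×12.7 + 0.1836×19.1 = 6.9342 per 1,000.
Difference = 9.9067 − 6.9342 = 2.9724.

2.97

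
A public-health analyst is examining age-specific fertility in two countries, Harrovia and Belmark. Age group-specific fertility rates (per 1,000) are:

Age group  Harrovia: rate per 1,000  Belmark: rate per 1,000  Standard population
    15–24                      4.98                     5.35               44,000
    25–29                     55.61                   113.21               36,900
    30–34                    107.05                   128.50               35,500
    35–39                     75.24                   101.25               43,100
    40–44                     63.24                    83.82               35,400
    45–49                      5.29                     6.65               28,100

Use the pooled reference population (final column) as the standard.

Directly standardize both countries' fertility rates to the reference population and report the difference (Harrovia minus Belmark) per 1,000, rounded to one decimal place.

Standard total = 223,000; weights = 0.1973, 0.1655, 0.1592, 0.1933, 0.1587, 0.1260.
Harrovia: 0.1973×4.98 + 0.1655×55.61 + 0.1592×107.05 + 0.1933×75.24 + 0.1587×63.24 + 0.1260×5.29 = 52.4735 per 1,000.
Belmark: 0.1973×5.35 + 0.1655×113.21 + 0.1592×128.50 + 0.1933×101.25 + 0.1587×83.82 + 0.1260×6.65 = 73.9577 per 1,000.
Difference = 52.4735 − 73.9577 = -21.4842.

-21.5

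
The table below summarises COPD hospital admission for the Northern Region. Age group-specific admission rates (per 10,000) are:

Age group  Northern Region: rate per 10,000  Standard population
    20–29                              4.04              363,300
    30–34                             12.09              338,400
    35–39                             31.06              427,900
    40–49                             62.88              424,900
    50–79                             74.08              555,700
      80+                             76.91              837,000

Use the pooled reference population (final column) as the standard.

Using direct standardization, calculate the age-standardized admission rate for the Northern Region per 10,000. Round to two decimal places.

51.27

Standard total = 2,947,200; weights = 0.1233, 0.1148, 0.1452, 0.1442, 0.1886, 0.2840.
Standardized rate: 0.1233×4.04 + 0.1148×12.09 + 0.1452×31.06 + 0.1442×62.88 + 0.1886×74.08 + 0.2840×76.91 = 51.2714 per 10,000.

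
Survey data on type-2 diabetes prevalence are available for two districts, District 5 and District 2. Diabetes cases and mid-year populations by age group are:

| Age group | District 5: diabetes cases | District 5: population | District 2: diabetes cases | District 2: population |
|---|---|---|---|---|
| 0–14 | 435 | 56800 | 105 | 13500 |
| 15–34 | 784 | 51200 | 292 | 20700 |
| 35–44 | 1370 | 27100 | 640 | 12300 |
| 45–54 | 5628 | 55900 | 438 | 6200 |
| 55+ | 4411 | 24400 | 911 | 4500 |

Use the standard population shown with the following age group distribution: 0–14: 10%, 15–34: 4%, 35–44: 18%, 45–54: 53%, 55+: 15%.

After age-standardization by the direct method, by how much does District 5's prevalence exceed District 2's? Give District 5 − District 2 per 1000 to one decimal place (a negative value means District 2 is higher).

Age-specific rates per 1000 for District 5: 7.658, 15.312, 50.554, 100.680, 180.779.
For District 2: 7.778, 14.106, 52.033, 70.645, 202.444.
Standard weights: 0.10, 0.04, 0.18, 0.53, 0.15.
District 5: 0.1000×7.658 + 0.0400×15.312 + 0.1800×50.554 + 0.5300×100.680 + 0.1500×180.779 = 90.9551 per 1000.
District 2: 0.1000×7.778 + 0.0400×14.106 + 0.1800×52.033 + 0.5300×70.645 + 0.1500×202.444 = 78.5165 per 1000.
Difference = 90.9551 − 78.5165 = 12.4386.

12.4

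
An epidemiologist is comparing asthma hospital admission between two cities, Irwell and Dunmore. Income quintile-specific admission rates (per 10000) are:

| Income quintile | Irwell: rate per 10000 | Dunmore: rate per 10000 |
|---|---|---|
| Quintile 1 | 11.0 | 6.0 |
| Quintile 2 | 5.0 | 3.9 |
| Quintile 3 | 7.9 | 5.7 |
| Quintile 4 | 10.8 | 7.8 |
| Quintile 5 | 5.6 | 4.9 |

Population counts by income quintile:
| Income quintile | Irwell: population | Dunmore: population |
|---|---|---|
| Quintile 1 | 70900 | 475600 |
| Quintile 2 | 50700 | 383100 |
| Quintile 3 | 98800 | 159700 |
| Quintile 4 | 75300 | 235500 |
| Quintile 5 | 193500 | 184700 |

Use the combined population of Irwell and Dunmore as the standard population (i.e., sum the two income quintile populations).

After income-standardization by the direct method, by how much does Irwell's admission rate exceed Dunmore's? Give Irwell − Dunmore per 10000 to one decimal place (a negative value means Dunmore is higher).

Combined standard total = 1927800; weights = 0.2835, 0.2250, 0.1341, 0.1612, 0.1962.
Irwell: 0.2835×11.0 + 0.2250×5.0 + 0.1341×7.9 + 0.1612×10.8 + 0.1962×5.6 = 8.1426 per 10000.
Dunmore: 0.2835×6.0 + 0.2250×3.9 + 0.1341×5.7 + 0.1612×7.8 + 0.1962×4.9 = 5.5616 per 10000.
Difference = 8.1426 − 5.5616 = 2.5809.

2.6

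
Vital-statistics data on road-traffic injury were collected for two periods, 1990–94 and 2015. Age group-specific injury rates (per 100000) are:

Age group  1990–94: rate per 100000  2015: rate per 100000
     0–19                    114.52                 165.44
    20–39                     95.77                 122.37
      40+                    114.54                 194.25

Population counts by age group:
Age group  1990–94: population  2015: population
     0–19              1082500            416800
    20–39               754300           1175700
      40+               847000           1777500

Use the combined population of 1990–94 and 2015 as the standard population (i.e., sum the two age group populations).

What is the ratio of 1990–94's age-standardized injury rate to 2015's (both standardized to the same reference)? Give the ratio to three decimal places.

0.661

Combined standard total = 6053800; weights = 0.2477, 0.3188, 0.4335.
1990–94: 0.2477×114.52 + 0.3188×95.77 + 0.4335×114.54 = 108.5510 per 100000.
2015: 0.2477×165.44 + 0.3188×122.37 + 0.4335×194.25 = 164.1989 per 100000.
Ratio = 108.5510 ÷ 164.1989 = 0.66109.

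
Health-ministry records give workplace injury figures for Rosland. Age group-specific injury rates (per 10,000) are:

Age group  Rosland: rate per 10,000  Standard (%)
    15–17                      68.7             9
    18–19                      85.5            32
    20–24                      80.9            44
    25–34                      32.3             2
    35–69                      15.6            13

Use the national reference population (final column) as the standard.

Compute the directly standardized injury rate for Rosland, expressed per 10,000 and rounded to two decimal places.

Standard weights: 0.09, 0.32, 0.44, 0.02, 0.13.
Standardized rate: 0.0900×68.7 + 0.3200×85.5 + 0.4400×80.9 + 0.0200×32.3 + 0.1300×15.6 = 71.8130 per 10,000.

71.81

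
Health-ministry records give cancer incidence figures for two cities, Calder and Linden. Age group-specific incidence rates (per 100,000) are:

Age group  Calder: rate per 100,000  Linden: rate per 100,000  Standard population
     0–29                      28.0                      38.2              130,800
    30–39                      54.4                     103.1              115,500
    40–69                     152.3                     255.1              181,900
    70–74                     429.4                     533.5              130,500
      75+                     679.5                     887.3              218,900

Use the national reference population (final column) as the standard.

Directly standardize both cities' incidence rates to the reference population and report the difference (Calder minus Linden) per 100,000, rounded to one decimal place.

Standard total = 777,600; weights = 0.1682, 0.1485, 0.2339, 0.1678, 0.2815.
Calder: 0.1682×28.0 + 0.1485×54.4 + 0.2339×152.3 + 0.1678×429.4 + 0.2815×679.5 = 311.7647 per 100,000.
Linden: 0.1682×38.2 + 0.1485×103.1 + 0.2339×255.1 + 0.1678×533.5 + 0.2815×887.3 = 420.7292 per 100,000.
Difference = 311.7647 − 420.7292 = -108.9645.

-109.0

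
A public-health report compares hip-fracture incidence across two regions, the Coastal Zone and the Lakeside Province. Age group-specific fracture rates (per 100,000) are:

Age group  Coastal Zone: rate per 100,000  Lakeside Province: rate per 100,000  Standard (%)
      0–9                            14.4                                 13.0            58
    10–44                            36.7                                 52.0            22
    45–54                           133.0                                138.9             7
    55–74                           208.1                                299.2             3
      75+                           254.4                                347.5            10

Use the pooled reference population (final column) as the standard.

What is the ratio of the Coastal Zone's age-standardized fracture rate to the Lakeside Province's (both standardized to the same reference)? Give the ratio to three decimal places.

Standard weights: 0.58, 0.22, 0.07, 0.03, 0.10.
The Coastal Zone: 0.5800×14.4 + 0.2200×36.7 + 0.0700×133.0 + 0.0300×208.1 + 0.1000×254.4 = 57.4190 per 100,000.
The Lakeside Province: 0.5800×13.0 + 0.2200×52.0 + 0.0700×138.9 + 0.0300×299.2 + 0.1000×347.5 = 72.4290 per 100,000.
Ratio = 57.4190 ÷ 72.4290 = 0.79276.

0.793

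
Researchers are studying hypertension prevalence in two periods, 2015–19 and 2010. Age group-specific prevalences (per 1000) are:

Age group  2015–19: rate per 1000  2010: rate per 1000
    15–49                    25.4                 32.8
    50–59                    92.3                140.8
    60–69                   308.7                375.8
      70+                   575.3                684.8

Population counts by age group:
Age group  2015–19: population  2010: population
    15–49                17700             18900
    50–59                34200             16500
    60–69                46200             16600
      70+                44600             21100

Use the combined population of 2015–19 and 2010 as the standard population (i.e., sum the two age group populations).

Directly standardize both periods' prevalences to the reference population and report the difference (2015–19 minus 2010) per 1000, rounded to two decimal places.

-65.51

Combined standard total = 215800; weights = 0.1696, 0.2349, 0.2910, 0.3044.
2015–19: 0.1696×25.4 + 0.2349×92.3 + 0.2910×308.7 + 0.3044×575.3 = 290.9769 per 1000.
2010: 0.1696×32.8 + 0.2349×140.8 + 0.2910×375.8 + 0.3044×684.8 = 356.4905 per 1000.
Difference = 290.9769 − 356.4905 = -65.5135.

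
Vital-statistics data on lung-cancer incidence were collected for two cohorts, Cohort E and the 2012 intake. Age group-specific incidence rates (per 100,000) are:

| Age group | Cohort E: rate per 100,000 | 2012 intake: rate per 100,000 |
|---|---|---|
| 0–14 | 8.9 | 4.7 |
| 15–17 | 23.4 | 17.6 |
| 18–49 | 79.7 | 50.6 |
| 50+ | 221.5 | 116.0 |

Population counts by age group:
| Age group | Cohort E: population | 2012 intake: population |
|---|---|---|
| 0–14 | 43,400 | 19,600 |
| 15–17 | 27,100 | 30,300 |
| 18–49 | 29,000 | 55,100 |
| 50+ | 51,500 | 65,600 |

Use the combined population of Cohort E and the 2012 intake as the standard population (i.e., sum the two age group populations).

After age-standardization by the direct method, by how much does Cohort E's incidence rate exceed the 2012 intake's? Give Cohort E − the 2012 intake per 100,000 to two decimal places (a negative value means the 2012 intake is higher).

47.88

Combined standard total = 321,600; weights = 0.1959, 0.1785, 0.2615, 0.3641.
Cohort E: 0.1959×8.9 + 0.1785×23.4 + 0.2615×79.7 + 0.3641×221.5 = 107.4138 per 100,000.
The 2012 intake: 0.1959×4.7 + 0.1785×17.6 + 0.2615×50.6 + 0.3641×116.0 = 59.5317 per 100,000.
Difference = 107.4138 − 59.5317 = 47.8821.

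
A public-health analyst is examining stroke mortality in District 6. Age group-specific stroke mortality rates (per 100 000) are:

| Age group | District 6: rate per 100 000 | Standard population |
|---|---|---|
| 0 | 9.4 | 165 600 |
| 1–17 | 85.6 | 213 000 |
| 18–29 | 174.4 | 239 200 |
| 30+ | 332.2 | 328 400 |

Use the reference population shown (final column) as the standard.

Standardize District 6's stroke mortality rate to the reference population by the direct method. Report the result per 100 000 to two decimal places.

180.30

Standard total = 946 200; weights = 0.1750, 0.2251, 0.2528, 0.3471.
Standardized rate: 0.1750×9.4 + 0.2251×85.6 + 0.2528×174.4 + 0.3471×332.2 = 180.3006 per 100 000.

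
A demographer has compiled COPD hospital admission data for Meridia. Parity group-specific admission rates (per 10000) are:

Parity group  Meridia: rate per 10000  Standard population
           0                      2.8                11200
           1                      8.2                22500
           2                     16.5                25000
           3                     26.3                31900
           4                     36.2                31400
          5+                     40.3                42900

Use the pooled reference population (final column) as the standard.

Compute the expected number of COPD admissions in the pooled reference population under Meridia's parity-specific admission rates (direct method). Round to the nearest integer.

433

Expected COPD admissions = Σ (standard pop × parity-specific rate ÷ 10000)
= 11200×2.8/10000 + 22500×8.2/10000 + 25000×16.5/10000 + 31900×26.3/10000 + 31400×36.2/10000 + 42900×40.3/10000
= 3.14 + 18.45 + 41.25 + 83.90 + 113.67 + 172.89 = 433.29.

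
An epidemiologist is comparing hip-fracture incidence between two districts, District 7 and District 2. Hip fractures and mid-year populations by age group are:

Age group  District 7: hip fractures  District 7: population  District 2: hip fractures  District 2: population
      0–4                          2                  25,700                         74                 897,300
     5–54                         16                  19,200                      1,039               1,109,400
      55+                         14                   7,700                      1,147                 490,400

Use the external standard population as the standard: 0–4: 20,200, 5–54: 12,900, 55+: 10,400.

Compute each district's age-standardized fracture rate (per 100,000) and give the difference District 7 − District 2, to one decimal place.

-15.7

Age-specific rates per 100,000 for District 7: 7.78, 83.33, 181.82.
For District 2: 8.25, 93.65, 233.89.
Standard total = 43,500; weights = 0.4644, 0.2966, 0.2391.
District 7: 0.4644×7.78 + 0.2966×83.33 + 0.2391×181.82 = 71.7956 per 100,000.
District 2: 0.4644×8.25 + 0.2966×93.65 + 0.2391×233.89 = 87.5216 per 100,000.
Difference = 71.7956 − 87.5216 = -15.7261.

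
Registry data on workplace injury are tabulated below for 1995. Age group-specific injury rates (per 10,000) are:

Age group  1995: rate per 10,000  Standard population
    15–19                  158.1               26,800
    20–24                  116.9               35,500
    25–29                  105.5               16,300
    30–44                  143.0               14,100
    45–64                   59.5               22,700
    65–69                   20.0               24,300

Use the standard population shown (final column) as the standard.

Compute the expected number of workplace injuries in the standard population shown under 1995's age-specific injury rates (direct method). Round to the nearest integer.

Expected workplace injuries = Σ (standard pop × age-specific rate ÷ 10,000)
= 26,800×158.1/10,000 + 35,500×116.9/10,000 + 16,300×105.5/10,000 + 14,100×143.0/10,000 + 22,700×59.5/10,000 + 24,300×20.0/10,000
= 423.71 + 415.00 + 171.97 + 201.63 + 135.06 + 48.60 = 1395.96.

1396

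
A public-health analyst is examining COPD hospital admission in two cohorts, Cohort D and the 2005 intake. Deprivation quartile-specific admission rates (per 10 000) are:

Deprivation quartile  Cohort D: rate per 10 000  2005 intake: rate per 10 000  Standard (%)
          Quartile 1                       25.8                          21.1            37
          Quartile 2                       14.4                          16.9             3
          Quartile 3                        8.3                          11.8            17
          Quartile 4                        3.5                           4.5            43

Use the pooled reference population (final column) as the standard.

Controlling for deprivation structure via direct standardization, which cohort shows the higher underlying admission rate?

Cohort D

Standard weights: 0.37, 0.03, 0.17, 0.43.
Cohort D: 0.3700×25.8 + 0.0300×14.4 + 0.1700×8.3 + 0.4300×3.5 = 12.8940 per 10 000.
The 2005 intake: 0.3700×21.1 + 0.0300×16.9 + 0.1700×11.8 + 0.4300×4.5 = 12.2550 per 10 000.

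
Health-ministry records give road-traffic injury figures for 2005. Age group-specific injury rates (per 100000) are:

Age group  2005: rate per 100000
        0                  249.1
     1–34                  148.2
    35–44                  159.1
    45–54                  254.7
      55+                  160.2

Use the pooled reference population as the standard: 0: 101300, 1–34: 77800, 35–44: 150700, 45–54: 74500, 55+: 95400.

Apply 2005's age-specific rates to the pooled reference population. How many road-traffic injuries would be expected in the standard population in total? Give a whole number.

950

Expected road-traffic injuries = Σ (standard pop × age-specific rate ÷ 100000)
= 101300×249.1/100000 + 77800×148.2/100000 + 150700×159.1/100000 + 74500×254.7/100000 + 95400×160.2/100000
= 252.34 + 115.30 + 239.76 + 189.75 + 152.83 = 949.98.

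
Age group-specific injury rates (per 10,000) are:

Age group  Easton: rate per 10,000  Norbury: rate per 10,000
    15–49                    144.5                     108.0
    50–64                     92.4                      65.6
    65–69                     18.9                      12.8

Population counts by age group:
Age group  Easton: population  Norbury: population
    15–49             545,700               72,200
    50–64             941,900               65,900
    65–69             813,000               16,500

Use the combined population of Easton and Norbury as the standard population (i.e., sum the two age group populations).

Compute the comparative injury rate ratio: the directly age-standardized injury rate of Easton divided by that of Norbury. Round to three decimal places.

Combined standard total = 2,455,200; weights = 0.2517, 0.4105, 0.3379.
Easton: 0.2517×144.5 + 0.4105×92.4 + 0.3379×18.9 = 80.6797 per 10,000.
Norbury: 0.2517×108.0 + 0.4105×65.6 + 0.3379×12.8 = 58.4321 per 10,000.
Ratio = 80.6797 ÷ 58.4321 = 1.38074.

1.381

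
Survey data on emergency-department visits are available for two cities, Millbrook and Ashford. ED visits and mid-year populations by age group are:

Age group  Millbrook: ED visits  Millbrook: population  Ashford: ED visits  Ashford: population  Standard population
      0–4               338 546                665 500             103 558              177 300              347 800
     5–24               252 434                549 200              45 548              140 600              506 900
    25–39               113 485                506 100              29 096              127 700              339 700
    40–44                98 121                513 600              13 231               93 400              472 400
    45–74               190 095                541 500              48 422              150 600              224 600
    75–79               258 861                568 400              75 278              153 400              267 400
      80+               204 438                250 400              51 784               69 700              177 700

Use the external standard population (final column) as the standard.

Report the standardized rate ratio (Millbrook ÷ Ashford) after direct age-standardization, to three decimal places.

1.088

Age-specific rates per 1 000 for Millbrook: 508.709, 459.639, 224.234, 191.046, 351.053, 455.420, 816.446.
For Ashford: 584.083, 323.954, 227.847, 141.660, 321.527, 490.730, 742.956.
Standard total = 2 336 500; weights = 0.1489, 0.2169, 0.1454, 0.2022, 0.0961, 0.1144, 0.0761.
Millbrook: 0.1489×508.709 + 0.2169×459.639 + 0.1454×224.234 + 0.2022×191.046 + 0.0961×351.053 + 0.1144×455.420 + 0.0761×816.446 = 394.6291 per 1 000.
Ashford: 0.1489×584.083 + 0.2169×323.954 + 0.1454×227.847 + 0.2022×141.660 + 0.0961×321.527 + 0.1144×490.730 + 0.0761×742.956 = 362.5661 per 1 000.
Ratio = 394.6291 ÷ 362.5661 = 1.08843.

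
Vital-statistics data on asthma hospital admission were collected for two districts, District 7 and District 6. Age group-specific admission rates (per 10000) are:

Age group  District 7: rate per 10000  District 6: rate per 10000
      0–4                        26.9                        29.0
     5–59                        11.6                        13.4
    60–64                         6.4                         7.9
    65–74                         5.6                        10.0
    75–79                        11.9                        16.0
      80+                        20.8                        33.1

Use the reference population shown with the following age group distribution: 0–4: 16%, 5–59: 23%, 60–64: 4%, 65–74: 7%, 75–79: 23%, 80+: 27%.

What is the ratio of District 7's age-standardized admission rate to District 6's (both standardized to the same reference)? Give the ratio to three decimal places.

Standard weights: 0.16, 0.23, 0.04, 0.07, 0.23, 0.27.
District 7: 0.1600×26.9 + 0.2300×11.6 + 0.0400×6.4 + 0.0700×5.6 + 0.2300×11.9 + 0.2700×20.8 = 15.9730 per 10000.
District 6: 0.1600×29.0 + 0.2300×13.4 + 0.0400×7.9 + 0.0700×10.0 + 0.2300×16.0 + 0.2700×33.1 = 21.3550 per 10000.
Ratio = 15.9730 ÷ 21.3550 = 0.74797.

0.748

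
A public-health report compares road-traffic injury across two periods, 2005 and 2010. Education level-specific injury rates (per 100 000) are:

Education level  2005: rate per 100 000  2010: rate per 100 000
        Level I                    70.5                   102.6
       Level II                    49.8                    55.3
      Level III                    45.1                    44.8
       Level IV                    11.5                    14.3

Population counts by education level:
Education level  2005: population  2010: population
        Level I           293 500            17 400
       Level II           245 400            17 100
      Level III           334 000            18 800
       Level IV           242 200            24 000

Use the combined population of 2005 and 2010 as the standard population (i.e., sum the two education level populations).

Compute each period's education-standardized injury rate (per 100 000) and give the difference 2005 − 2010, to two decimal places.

Combined standard total = 1 192 400; weights = 0.2607, 0.2201, 0.2959, 0.2232.
2005: 0.2607×70.5 + 0.2201×49.8 + 0.2959×45.1 + 0.2232×11.5 = 45.2562 per 100 000.
2010: 0.2607×102.6 + 0.2201×55.3 + 0.2959×44.8 + 0.2232×14.3 = 55.3729 per 100 000.
Difference = 45.2562 − 55.3729 = -10.1167.

-10.12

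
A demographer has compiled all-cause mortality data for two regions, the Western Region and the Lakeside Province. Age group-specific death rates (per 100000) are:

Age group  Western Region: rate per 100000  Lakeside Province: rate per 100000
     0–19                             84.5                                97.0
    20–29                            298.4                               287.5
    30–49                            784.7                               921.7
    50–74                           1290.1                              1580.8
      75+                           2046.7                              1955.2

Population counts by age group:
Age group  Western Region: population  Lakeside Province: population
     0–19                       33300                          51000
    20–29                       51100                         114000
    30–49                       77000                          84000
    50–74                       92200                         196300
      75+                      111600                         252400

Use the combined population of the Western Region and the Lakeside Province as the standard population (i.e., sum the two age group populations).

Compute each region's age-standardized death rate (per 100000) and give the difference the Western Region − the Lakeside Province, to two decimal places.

-67.62

Combined standard total = 1062900; weights = 0.0793, 0.1553, 0.1515, 0.2714, 0.3425.
The Western Region: 0.0793×84.5 + 0.1553×298.4 + 0.1515×784.7 + 0.2714×1290.1 + 0.3425×2046.7 = 1222.9923 per 100000.
The Lakeside Province: 0.0793×97.0 + 0.1553×287.5 + 0.1515×921.7 + 0.2714×1580.8 + 0.3425×1955.2 = 1290.6112 per 100000.
Difference = 1222.9923 − 1290.6112 = -67.6189.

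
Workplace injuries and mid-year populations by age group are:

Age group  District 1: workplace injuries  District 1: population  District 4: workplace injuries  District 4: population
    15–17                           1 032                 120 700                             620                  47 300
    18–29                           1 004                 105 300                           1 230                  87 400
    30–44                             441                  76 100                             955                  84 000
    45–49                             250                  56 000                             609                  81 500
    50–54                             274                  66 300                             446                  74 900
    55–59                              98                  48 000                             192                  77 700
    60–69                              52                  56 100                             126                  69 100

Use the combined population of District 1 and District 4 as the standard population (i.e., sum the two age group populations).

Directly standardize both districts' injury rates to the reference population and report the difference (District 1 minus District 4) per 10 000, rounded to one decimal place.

Age-specific rates per 10 000 for District 1: 85.50, 95.35, 57.95, 44.64, 41.33, 20.42, 9.27.
For District 4: 131.08, 140.73, 113.69, 74.72, 59.55, 24.71, 18.23.
Combined standard total = 1 050 400; weights = 0.1599, 0.1835, 0.1524, 0.1309, 0.1344, 0.1197, 0.1192.
District 1: 0.1599×85.50 + 0.1835×95.35 + 0.1524×57.95 + 0.1309×44.64 + 0.1344×41.33 + 0.1197×20.42 + 0.1192×9.27 = 54.9467 per 10 000.
District 4: 0.1599×131.08 + 0.1835×140.73 + 0.1524×113.69 + 0.1309×74.72 + 0.1344×59.55 + 0.1197×24.71 + 0.1192×18.23 = 87.0274 per 10 000.
Difference = 54.9467 − 87.0274 = -32.0807.

-32.1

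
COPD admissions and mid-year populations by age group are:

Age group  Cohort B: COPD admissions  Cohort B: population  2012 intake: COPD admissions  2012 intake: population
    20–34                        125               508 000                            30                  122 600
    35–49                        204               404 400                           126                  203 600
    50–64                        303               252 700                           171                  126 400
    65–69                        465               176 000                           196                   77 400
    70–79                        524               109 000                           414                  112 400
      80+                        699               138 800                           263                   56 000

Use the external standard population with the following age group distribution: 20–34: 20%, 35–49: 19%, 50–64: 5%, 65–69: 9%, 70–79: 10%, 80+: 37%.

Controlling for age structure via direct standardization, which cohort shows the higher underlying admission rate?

Age-specific rates per 10 000 for Cohort B: 2.46, 5.04, 11.99, 26.42, 48.07, 50.36.
For the 2012 intake: 2.45, 6.19, 13.53, 25.32, 36.83, 46.96.
Standard weights: 0.20, 0.19, 0.05, 0.09, 0.10, 0.37.
Cohort B: 0.2000×2.46 + 0.1900×5.04 + 0.0500×11.99 + 0.0900×26.42 + 0.1000×48.07 + 0.3700×50.36 = 27.8686 per 10 000.
The 2012 intake: 0.2000×2.45 + 0.1900×6.19 + 0.0500×13.53 + 0.0900×25.32 + 0.1000×36.83 + 0.3700×46.96 = 25.6808 per 10 000.
The crude rates (14.60 vs 17.18) would put the 2012 intake higher, but that reflects its age composition; once standardized to a common age structure, Cohort B has the higher underlying rate.

Cohort B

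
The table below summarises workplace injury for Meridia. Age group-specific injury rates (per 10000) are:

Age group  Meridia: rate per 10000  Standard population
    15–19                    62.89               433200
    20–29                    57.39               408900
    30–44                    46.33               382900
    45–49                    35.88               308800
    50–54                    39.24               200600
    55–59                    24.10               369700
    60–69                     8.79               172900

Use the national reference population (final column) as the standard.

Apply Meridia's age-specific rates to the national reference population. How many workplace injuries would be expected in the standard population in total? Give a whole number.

Expected workplace injuries = Σ (standard pop × age-specific rate ÷ 10000)
= 433200×62.89/10000 + 408900×57.39/10000 + 382900×46.33/10000 + 308800×35.88/10000 + 200600×39.24/10000 + 369700×24.10/10000 + 172900×8.79/10000
= 2724.39 + 2346.68 + 1773.98 + 1107.97 + 787.15 + 890.98 + 151.98 = 9783.13.

9783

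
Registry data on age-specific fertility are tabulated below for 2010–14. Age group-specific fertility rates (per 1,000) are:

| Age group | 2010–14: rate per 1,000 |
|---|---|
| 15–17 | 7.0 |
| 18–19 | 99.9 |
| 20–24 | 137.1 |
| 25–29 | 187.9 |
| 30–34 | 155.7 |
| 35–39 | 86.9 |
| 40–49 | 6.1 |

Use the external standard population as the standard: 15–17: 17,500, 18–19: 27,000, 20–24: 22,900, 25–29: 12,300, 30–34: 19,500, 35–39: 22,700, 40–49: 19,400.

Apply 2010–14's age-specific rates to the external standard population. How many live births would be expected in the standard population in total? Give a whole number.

Expected live births = Σ (standard pop × age-specific rate ÷ 1,000)
= 17,500×7.0/1,000 + 27,000×99.9/1,000 + 22,900×137.1/1,000 + 12,300×187.9/1,000 + 19,500×155.7/1,000 + 22,700×86.9/1,000 + 19,400×6.1/1,000
= 122.50 + 2697.30 + 3139.59 + 2311.17 + 3036.15 + 1972.63 + 118.34 = 13397.68.

13398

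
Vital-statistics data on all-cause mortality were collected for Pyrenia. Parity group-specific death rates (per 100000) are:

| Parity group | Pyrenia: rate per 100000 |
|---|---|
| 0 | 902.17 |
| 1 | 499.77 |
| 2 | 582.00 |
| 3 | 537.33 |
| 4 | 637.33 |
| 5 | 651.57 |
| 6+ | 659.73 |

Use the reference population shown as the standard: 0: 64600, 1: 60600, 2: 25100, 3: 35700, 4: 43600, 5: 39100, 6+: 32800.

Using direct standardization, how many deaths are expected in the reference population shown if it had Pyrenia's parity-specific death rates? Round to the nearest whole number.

Expected deaths = Σ (standard pop × parity-specific rate ÷ 100000)
= 64600×902.17/100000 + 60600×499.77/100000 + 25100×582.00/100000 + 35700×537.33/100000 + 43600×637.33/100000 + 39100×651.57/100000 + 32800×659.73/100000
= 582.80 + 302.86 + 146.08 + 191.83 + 277.88 + 254.76 + 216.39 = 1972.60.

1973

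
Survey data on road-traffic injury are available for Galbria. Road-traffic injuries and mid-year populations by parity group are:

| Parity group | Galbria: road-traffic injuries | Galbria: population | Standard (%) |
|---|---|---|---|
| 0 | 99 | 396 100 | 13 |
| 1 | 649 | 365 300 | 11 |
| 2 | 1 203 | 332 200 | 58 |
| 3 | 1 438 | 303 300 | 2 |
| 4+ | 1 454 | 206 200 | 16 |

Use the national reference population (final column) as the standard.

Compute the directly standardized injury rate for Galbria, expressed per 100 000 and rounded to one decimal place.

355.1

Parity-specific rates per 100 000 for Galbria: 24.99, 177.66, 362.13, 474.12, 705.14.
Standard weights: 0.13, 0.11, 0.58, 0.02, 0.16.
Standardized rate: 0.1300×24.99 + 0.1100×177.66 + 0.5800×362.13 + 0.0200×474.12 + 0.1600×705.14 = 355.1330 per 100 000.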